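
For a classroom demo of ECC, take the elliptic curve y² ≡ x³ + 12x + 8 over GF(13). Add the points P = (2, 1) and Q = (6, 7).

(2, 1) + (6, 7). λ = (7 - 1)/(6 - 2) ≡ 6/4 mod 13. 4⁻¹ ≡ 10 (mod 13) since 4·10 = 40 ≡ 1, so λ ≡ 8.
  x = λ² - 2 - 6 = 64 - 8 ≡ 4; y = λ·(2 - 4) - 1 ≡ 9. → (4, 9)

(4, 9)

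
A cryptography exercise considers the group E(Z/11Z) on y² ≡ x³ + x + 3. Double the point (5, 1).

(4, 4)

tangent at (5, 1): λ = (3·5² + 1)/(2·1) ≡ 10/2. 2⁻¹ ≡ 6 (mod 11), so λ ≡ 10·6 ≡ 5.
  x = λ² - 5 - 5 = 25 - 10 ≡ 4; y = λ·(5 - 4) - 1 ≡ 4. → (4, 4)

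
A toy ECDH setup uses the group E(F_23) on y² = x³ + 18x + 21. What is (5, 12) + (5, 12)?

tangent at (5, 12): λ = (3·5² + 18)/(2·12) ≡ 1/1. 1⁻¹ ≡ 1 (mod 23) since 1·1 = 1 ≡ 1, so λ ≡ 1·1 ≡ 1.
  x = λ² - 5 - 5 = 1 - 10 ≡ 14; y = λ·(5 - 14) - 12 ≡ 2. → (14, 2)

(14, 2)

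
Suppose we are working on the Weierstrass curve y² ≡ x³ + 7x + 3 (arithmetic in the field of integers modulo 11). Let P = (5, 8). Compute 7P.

Repeated addition: build up to 7P.
2P: tangent at (5, 8): λ = (3·5² + 7)/(2·8) ≡ 5/5. 5⁻¹ ≡ 9 (mod 11) since 5·9 = 45 ≡ 1, so λ ≡ 5·9 ≡ 1.
  x = λ² - 5 - 5 = 1 - 10 ≡ 2; y = λ·(5 - 2) - 8 ≡ 6. → (2, 6)
3P: (2, 6) + (5, 8). λ = (8 - 6)/(5 - 2) ≡ 2/3 mod 11. 3⁻¹ ≡ 4 (mod 11), so λ ≡ 8.
  x = λ² - 2 - 5 = 64 - 7 ≡ 2; y = λ·(2 - 2) - 6 ≡ 5. → (2, 5)
4P: (2, 5) + (5, 8). λ = (8 - 5)/(5 - 2) ≡ 3/3 mod 11. 3⁻¹ ≡ 4 (mod 11), so λ ≡ 1.
  x = λ² - 2 - 5 = 1 - 7 ≡ 5; y = λ·(2 - 5) - 5 ≡ 3. → (5, 3)
5P: (5, 3) + (5, 8): same x and y₁ ≡ -y₂, so the sum is the point at infinity.
6P: the point at infinity + (5, 8) = (5, 8) (identity).
7P: tangent at (5, 8): λ = (3·5² + 7)/(2·8) ≡ 5/5. 5⁻¹ ≡ 9 (mod 11) since 5·9 = 45 ≡ 1, so λ ≡ 5·9 ≡ 1.
  x = λ² - 5 - 5 = 1 - 10 ≡ 2; y = λ·(5 - 2) - 8 ≡ 6. → (2, 6)

(2, 6)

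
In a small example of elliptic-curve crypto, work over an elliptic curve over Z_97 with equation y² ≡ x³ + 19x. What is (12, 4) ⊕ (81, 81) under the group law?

(12, 4) + (81, 81). λ = (81 - 4)/(81 - 12) ≡ 77/69 mod 97. 69⁻¹ ≡ 45 (mod 97) since 69·45 = 3105 ≡ 1, so λ ≡ 70.
  x = λ² - 12 - 81 = 4900 - 93 ≡ 54; y = λ·(12 - 54) - 4 ≡ 63. → (54, 63)

(54, 63)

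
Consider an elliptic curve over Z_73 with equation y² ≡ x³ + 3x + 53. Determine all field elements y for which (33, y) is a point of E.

x³ + 3x + 53 = 36089 ≡ 27 (mod 73).
Square roots of 27 mod 73: 10 and 63 (since 10² = 100 ≡ 27).

10, 63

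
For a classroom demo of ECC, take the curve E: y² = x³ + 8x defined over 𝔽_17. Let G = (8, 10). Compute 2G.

tangent at (8, 10): λ = (3·8² + 8)/(2·10) ≡ 13/3. 3⁻¹ ≡ 6 (mod 17), so λ ≡ 13·6 ≡ 10.
  x = λ² - 8 - 8 = 100 - 16 ≡ 16; y = λ·(8 - 16) - 10 ≡ 12. → (16, 12)

(16, 12)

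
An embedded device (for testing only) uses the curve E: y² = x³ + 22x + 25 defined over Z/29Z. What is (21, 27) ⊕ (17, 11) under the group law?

(7, 0)

(21, 27) + (17, 11). λ = (11 - 27)/(17 - 21) ≡ 13/25 mod 29. 25⁻¹ ≡ 7 (mod 29), so λ ≡ 4.
  x = λ² - 21 - 17 = 16 - 38 ≡ 7; y = λ·(21 - 7) - 27 ≡ 0. → (7, 0)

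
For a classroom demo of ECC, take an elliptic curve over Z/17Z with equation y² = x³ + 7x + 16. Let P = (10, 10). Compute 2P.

(16, 5)

tangent at (10, 10): λ = (3·10² + 7)/(2·10) ≡ 1/3. 3⁻¹ ≡ 6 (mod 17), so λ ≡ 1·6 ≡ 6.
  x = λ² - 10 - 10 = 36 - 20 ≡ 16; y = λ·(10 - 16) - 10 ≡ 5. → (16, 5)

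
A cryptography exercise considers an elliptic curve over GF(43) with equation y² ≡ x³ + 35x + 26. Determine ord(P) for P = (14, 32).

7

2P: tangent at (14, 32): λ = (3·14² + 35)/(2·32) ≡ 21/21. 21⁻¹ ≡ 41 (mod 43) since 21·41 = 861 ≡ 1, so λ ≡ 21·41 ≡ 1.
  x = λ² - 14 - 14 = 1 - 28 ≡ 16; y = λ·(14 - 16) - 32 ≡ 9. → (16, 9)
3P: (16, 9) + (14, 32). λ = (32 - 9)/(14 - 16) ≡ 23/41 mod 43. 41⁻¹ ≡ 21 (mod 43) since 41·21 = 861 ≡ 1, so λ ≡ 10.
  x = λ² - 16 - 14 = 100 - 30 ≡ 27; y = λ·(16 - 27) - 9 ≡ 10. → (27, 10)
4P: (27, 10) + (14, 32). λ = (32 - 10)/(14 - 27) ≡ 22/30 mod 43. 30⁻¹ ≡ 33 (mod 43), so λ ≡ 38.
  x = λ² - 27 - 14 = 1444 - 41 ≡ 27; y = λ·(27 - 27) - 10 ≡ 33. → (27, 33)
5P: (27, 33) + (14, 32). λ = (32 - 33)/(14 - 27) ≡ 42/30 mod 43. 30⁻¹ ≡ 33 (mod 43) since 30·33 = 990 ≡ 1, so λ ≡ 10.
  x = λ² - 27 - 14 = 100 - 41 ≡ 16; y = λ·(27 - 16) - 33 ≡ 34. → (16, 34)
6P: (16, 34) + (14, 32). λ = (32 - 34)/(14 - 16) ≡ 41/41 mod 43. 41⁻¹ ≡ 21 (mod 43), so λ ≡ 1.
  x = λ² - 16 - 14 = 1 - 30 ≡ 14; y = λ·(16 - 14) - 34 ≡ 11. → (14, 11)
7P: (14, 11) + (14, 32): same x and y₁ ≡ -y₂, so the sum is O.
7P = O, so the order is 7.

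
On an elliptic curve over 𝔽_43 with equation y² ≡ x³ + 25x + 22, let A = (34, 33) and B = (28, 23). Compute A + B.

(22, 30)

(34, 33) + (28, 23). λ = (23 - 33)/(28 - 34) ≡ 33/37 mod 43. 37⁻¹ ≡ 7 (mod 43), so λ ≡ 16.
  x = λ² - 34 - 28 = 256 - 62 ≡ 22; y = λ·(34 - 22) - 33 ≡ 30. → (22, 30)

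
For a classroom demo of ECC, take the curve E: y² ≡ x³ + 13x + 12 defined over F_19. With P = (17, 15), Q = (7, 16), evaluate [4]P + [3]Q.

O

First 4P:
Repeated addition: build up to 4P.
2P: tangent at (17, 15): λ = (3·17² + 13)/(2·15) ≡ 6/11. 11⁻¹ ≡ 7 (mod 19), so λ ≡ 6·7 ≡ 4.
  x = λ² - 17 - 17 = 16 - 34 ≡ 1; y = λ·(17 - 1) - 15 ≡ 11. → (1, 11)
3P: (1, 11) + (17, 15). λ = (15 - 11)/(17 - 1) ≡ 4/16 mod 19. 16⁻¹ ≡ 6 (mod 19), so λ ≡ 5.
  x = λ² - 1 - 17 = 25 - 18 ≡ 7; y = λ·(1 - 7) - 11 ≡ 16. → (7, 16)
4P: (7, 16) + (17, 15). λ = (15 - 16)/(17 - 7) ≡ 18/10 mod 19. 10⁻¹ ≡ 2 (mod 19) since 10·2 = 20 ≡ 1, so λ ≡ 17.
  x = λ² - 7 - 17 = 289 - 24 ≡ 18; y = λ·(7 - 18) - 16 ≡ 6. → (18, 6)
4P = (18, 6).
Next 3Q:
Repeated addition: build up to 3Q.
2Q: tangent at (7, 16): λ = (3·7² + 13)/(2·16) ≡ 8/13. 13⁻¹ ≡ 3 (mod 19) since 13·3 = 39 ≡ 1, so λ ≡ 8·3 ≡ 5.
  x = λ² - 7 - 7 = 25 - 14 ≡ 11; y = λ·(7 - 11) - 16 ≡ 2. → (11, 2)
3Q: (11, 2) + (7, 16). λ = (16 - 2)/(7 - 11) ≡ 14/15 mod 19. 15⁻¹ ≡ 14 (mod 19), so λ ≡ 6.
  x = λ² - 11 - 7 = 36 - 18 ≡ 18; y = λ·(11 - 18) - 2 ≡ 13. → (18, 13)
3Q = (18, 13).
Finally 4P + 3Q:
(18, 6) + (18, 13): same x and y₁ ≡ -y₂, so the sum is O.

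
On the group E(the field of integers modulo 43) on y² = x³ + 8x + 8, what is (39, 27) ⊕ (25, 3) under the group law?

(3, 4)

(39, 27) + (25, 3). λ = (3 - 27)/(25 - 39) ≡ 19/29 mod 43. 29⁻¹ ≡ 3 (mod 43) since 29·3 = 87 ≡ 1, so λ ≡ 14.
  x = λ² - 39 - 25 = 196 - 64 ≡ 3; y = λ·(39 - 3) - 27 ≡ 4. → (3, 4)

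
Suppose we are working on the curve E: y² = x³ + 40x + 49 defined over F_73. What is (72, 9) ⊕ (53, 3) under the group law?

(72, 9) + (53, 3). λ = (3 - 9)/(53 - 72) ≡ 67/54 mod 73. 54⁻¹ ≡ 23 (mod 73), so λ ≡ 8.
  x = λ² - 72 - 53 = 64 - 125 ≡ 12; y = λ·(72 - 12) - 9 ≡ 33. → (12, 33)

(12, 33)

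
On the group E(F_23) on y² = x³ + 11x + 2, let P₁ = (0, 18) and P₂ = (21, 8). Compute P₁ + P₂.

(0, 18) + (21, 8). λ = (8 - 18)/(21 - 0) ≡ 13/21 mod 23. 21⁻¹ ≡ 11 (mod 23), so λ ≡ 5.
  x = λ² - 0 - 21 = 25 - 21 ≡ 4; y = λ·(0 - 4) - 18 ≡ 8. → (4, 8)

(4, 8)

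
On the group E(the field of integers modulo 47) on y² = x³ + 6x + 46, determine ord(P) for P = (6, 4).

2P: tangent at (6, 4): λ = (3·6² + 6)/(2·4) ≡ 20/8. 8⁻¹ ≡ 6 (mod 47) since 8·6 = 48 ≡ 1, so λ ≡ 20·6 ≡ 26.
  x = λ² - 6 - 6 = 676 - 12 ≡ 6; y = λ·(6 - 6) - 4 ≡ 43. → (6, 43)
3P: (6, 43) + (6, 4): same x and y₁ ≡ -y₂, so the sum is 𝒪.
3P = 𝒪, so the order is 3.

3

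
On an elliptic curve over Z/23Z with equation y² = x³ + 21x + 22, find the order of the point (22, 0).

2P: (22, 0) + (22, 0): same x and y₁ ≡ -y₂, so the sum is O.
2P = O, so the order is 2.

2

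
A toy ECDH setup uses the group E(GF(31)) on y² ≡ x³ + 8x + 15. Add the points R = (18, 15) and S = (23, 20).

(22, 12)

(18, 15) + (23, 20). λ = (20 - 15)/(23 - 18) ≡ 5/5 mod 31. 5⁻¹ ≡ 25 (mod 31), so λ ≡ 1.
  x = λ² - 18 - 23 = 1 - 41 ≡ 22; y = λ·(18 - 22) - 15 ≡ 12. → (22, 12)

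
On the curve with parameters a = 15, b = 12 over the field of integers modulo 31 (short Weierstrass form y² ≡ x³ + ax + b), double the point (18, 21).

(28, 23)

tangent at (18, 21): λ = (3·18² + 15)/(2·21) ≡ 26/11. 11⁻¹ ≡ 17 (mod 31) since 11·17 = 187 ≡ 1, so λ ≡ 26·17 ≡ 8.
  x = λ² - 18 - 18 = 64 - 36 ≡ 28; y = λ·(18 - 28) - 21 ≡ 23. → (28, 23)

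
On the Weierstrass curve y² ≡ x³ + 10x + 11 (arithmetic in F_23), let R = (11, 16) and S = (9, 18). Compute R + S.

(4, 0)

(11, 16) + (9, 18). λ = (18 - 16)/(9 - 11) ≡ 2/21 mod 23. 21⁻¹ ≡ 11 (mod 23) since 21·11 = 231 ≡ 1, so λ ≡ 22.
  x = λ² - 11 - 9 = 484 - 20 ≡ 4; y = λ·(11 - 4) - 16 ≡ 0. → (4, 0)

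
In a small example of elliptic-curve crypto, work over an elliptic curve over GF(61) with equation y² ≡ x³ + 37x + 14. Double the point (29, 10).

(39, 52)

tangent at (29, 10): λ = (3·29² + 37)/(2·10) ≡ 59/20. 20⁻¹ ≡ 58 (mod 61), so λ ≡ 59·58 ≡ 6.
  x = λ² - 29 - 29 = 36 - 58 ≡ 39; y = λ·(29 - 39) - 10 ≡ 52. → (39, 52)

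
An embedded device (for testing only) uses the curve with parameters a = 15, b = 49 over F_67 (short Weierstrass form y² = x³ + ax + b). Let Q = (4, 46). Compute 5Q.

(66, 57)

Repeated addition: build up to 5Q.
2Q: tangent at (4, 46): λ = (3·4² + 15)/(2·46) ≡ 63/25. 25⁻¹ ≡ 59 (mod 67), so λ ≡ 63·59 ≡ 32.
  x = λ² - 4 - 4 = 1024 - 8 ≡ 11; y = λ·(4 - 11) - 46 ≡ 65. → (11, 65)
3Q: (11, 65) + (4, 46). λ = (46 - 65)/(4 - 11) ≡ 48/60 mod 67. 60⁻¹ ≡ 19 (mod 67) since 60·19 = 1140 ≡ 1, so λ ≡ 41.
  x = λ² - 11 - 4 = 1681 - 15 ≡ 58; y = λ·(11 - 58) - 65 ≡ 18. → (58, 18)
4Q: (58, 18) + (4, 46). λ = (46 - 18)/(4 - 58) ≡ 28/13 mod 67. 13⁻¹ ≡ 31 (mod 67) since 13·31 = 403 ≡ 1, so λ ≡ 64.
  x = λ² - 58 - 4 = 4096 - 62 ≡ 14; y = λ·(58 - 14) - 18 ≡ 51. → (14, 51)
5Q: (14, 51) + (4, 46). λ = (46 - 51)/(4 - 14) ≡ 62/57 mod 67. 57⁻¹ ≡ 20 (mod 67), so λ ≡ 34.
  x = λ² - 14 - 4 = 1156 - 18 ≡ 66; y = λ·(14 - 66) - 51 ≡ 57. → (66, 57)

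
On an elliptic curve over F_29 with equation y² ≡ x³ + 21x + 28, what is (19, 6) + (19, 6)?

(16, 9)

tangent at (19, 6): λ = (3·19² + 21)/(2·6) ≡ 2/12. 12⁻¹ ≡ 17 (mod 29) since 12·17 = 204 ≡ 1, so λ ≡ 2·17 ≡ 5.
  x = λ² - 19 - 19 = 25 - 38 ≡ 16; y = λ·(19 - 16) - 6 ≡ 9. → (16, 9)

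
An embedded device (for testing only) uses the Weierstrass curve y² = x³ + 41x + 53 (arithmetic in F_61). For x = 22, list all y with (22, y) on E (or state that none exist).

x³ + 41x + 53 = 11603 ≡ 13 (mod 61).
Square roots of 13 mod 61: 14 and 47 (since 14² = 196 ≡ 13).

14, 47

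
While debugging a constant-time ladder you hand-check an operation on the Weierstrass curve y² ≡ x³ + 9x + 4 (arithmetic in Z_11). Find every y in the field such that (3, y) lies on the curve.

5, 6

x³ + 9x + 4 = 58 ≡ 3 (mod 11).
Square roots of 3 mod 11: 5 and 6 (since 5² = 25 ≡ 3).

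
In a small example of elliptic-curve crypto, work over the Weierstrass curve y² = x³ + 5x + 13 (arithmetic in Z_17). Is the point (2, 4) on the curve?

y² = 4² ≡ 16; x³ + 5x + 13 = 31 ≡ 14 (mod 17). 16 ≠ 14.

no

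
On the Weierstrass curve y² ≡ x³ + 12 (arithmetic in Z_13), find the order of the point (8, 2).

6

2P: tangent at (8, 2): λ = (3·8² + 0)/(2·2) ≡ 10/4. 4⁻¹ ≡ 10 (mod 13) since 4·10 = 40 ≡ 1, so λ ≡ 10·10 ≡ 9.
  x = λ² - 8 - 8 = 81 - 16 ≡ 0; y = λ·(8 - 0) - 2 ≡ 5. → (0, 5)
3P: (0, 5) + (8, 2). λ = (2 - 5)/(8 - 0) ≡ 10/8 mod 13. 8⁻¹ ≡ 5 (mod 13), so λ ≡ 11.
  x = λ² - 0 - 8 = 121 - 8 ≡ 9; y = λ·(0 - 9) - 5 ≡ 0. → (9, 0)
4P: (9, 0) + (8, 2). λ = (2 - 0)/(8 - 9) ≡ 2/12 mod 13. 12⁻¹ ≡ 12 (mod 13) since 12·12 = 144 ≡ 1, so λ ≡ 11.
  x = λ² - 9 - 8 = 121 - 17 ≡ 0; y = λ·(9 - 0) - 0 ≡ 8. → (0, 8)
5P: (0, 8) + (8, 2). λ = (2 - 8)/(8 - 0) ≡ 7/8 mod 13. 8⁻¹ ≡ 5 (mod 13) since 8·5 = 40 ≡ 1, so λ ≡ 9.
  x = λ² - 0 - 8 = 81 - 8 ≡ 8; y = λ·(0 - 8) - 8 ≡ 11. → (8, 11)
6P: (8, 11) + (8, 2): same x and y₁ ≡ -y₂, so the sum is O.
6P = O, so the order is 6.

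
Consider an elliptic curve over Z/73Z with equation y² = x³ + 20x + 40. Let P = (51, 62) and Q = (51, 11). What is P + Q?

The two points share x = 51 and their y-coordinates satisfy 62 + 11 ≡ 0 (mod 73), so they are inverses. Their sum is 𝒪.

O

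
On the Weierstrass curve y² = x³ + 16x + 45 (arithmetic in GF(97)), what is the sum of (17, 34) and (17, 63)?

The two points share x = 17 and their y-coordinates satisfy 34 + 63 ≡ 0 (mod 97), so they are inverses. Their sum is the point at infinity.

O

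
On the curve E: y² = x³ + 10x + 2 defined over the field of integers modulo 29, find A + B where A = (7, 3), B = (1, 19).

(7, 3) + (1, 19). λ = (19 - 3)/(1 - 7) ≡ 16/23 mod 29. 23⁻¹ ≡ 24 (mod 29), so λ ≡ 7.
  x = λ² - 7 - 1 = 49 - 8 ≡ 12; y = λ·(7 - 12) - 3 ≡ 20. → (12, 20)

(12, 20)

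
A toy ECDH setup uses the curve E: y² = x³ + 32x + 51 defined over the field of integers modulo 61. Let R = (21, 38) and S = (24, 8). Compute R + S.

(55, 58)

(21, 38) + (24, 8). λ = (8 - 38)/(24 - 21) ≡ 31/3 mod 61. 3⁻¹ ≡ 41 (mod 61), so λ ≡ 51.
  x = λ² - 21 - 24 = 2601 - 45 ≡ 55; y = λ·(21 - 55) - 38 ≡ 58. → (55, 58)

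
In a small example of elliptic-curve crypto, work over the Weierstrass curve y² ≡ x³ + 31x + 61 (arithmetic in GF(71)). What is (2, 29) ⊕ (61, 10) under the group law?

(11, 10)

(2, 29) + (61, 10). λ = (10 - 29)/(61 - 2) ≡ 52/59 mod 71. 59⁻¹ ≡ 65 (mod 71) since 59·65 = 3835 ≡ 1, so λ ≡ 43.
  x = λ² - 2 - 61 = 1849 - 63 ≡ 11; y = λ·(2 - 11) - 29 ≡ 10. → (11, 10)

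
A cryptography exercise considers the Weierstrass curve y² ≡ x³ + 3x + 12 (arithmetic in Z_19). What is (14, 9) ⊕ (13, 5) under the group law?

(8, 15)

(14, 9) + (13, 5). λ = (5 - 9)/(13 - 14) ≡ 15/18 mod 19. 18⁻¹ ≡ 18 (mod 19) since 18·18 = 324 ≡ 1, so λ ≡ 4.
  x = λ² - 14 - 13 = 16 - 27 ≡ 8; y = λ·(14 - 8) - 9 ≡ 15. → (8, 15)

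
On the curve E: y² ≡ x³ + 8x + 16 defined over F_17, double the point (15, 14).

tangent at (15, 14): λ = (3·15² + 8)/(2·14) ≡ 3/11. 11⁻¹ ≡ 14 (mod 17), so λ ≡ 3·14 ≡ 8.
  x = λ² - 15 - 15 = 64 - 30 ≡ 0; y = λ·(15 - 0) - 14 ≡ 4. → (0, 4)

(0, 4)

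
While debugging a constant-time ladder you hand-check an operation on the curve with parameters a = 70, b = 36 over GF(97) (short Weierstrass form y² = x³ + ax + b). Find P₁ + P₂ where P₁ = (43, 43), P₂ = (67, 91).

(43, 43) + (67, 91). λ = (91 - 43)/(67 - 43) ≡ 48/24 mod 97. 24⁻¹ ≡ 93 (mod 97) since 24·93 = 2232 ≡ 1, so λ ≡ 2.
  x = λ² - 43 - 67 = 4 - 110 ≡ 88; y = λ·(43 - 88) - 43 ≡ 61. → (88, 61)

(88, 61)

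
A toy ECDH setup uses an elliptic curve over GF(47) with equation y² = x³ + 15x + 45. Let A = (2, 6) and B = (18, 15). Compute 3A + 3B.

(11, 32)

First 3A:
Repeated addition: build up to 3A.
2A: tangent at (2, 6): λ = (3·2² + 15)/(2·6) ≡ 27/12. 12⁻¹ ≡ 4 (mod 47), so λ ≡ 27·4 ≡ 14.
  x = λ² - 2 - 2 = 196 - 4 ≡ 4; y = λ·(2 - 4) - 6 ≡ 13. → (4, 13)
3A: (4, 13) + (2, 6). λ = (6 - 13)/(2 - 4) ≡ 40/45 mod 47. 45⁻¹ ≡ 23 (mod 47), so λ ≡ 27.
  x = λ² - 4 - 2 = 729 - 6 ≡ 18; y = λ·(4 - 18) - 13 ≡ 32. → (18, 32)
3A = (18, 32).
Next 3B:
Repeated addition: build up to 3B.
2B: tangent at (18, 15): λ = (3·18² + 15)/(2·15) ≡ 0/30. 30⁻¹ ≡ 11 (mod 47), so λ ≡ 0·11 ≡ 0.
  x = λ² - 18 - 18 = 0 - 36 ≡ 11; y = λ·(18 - 11) - 15 ≡ 32. → (11, 32)
3B: (11, 32) + (18, 15). λ = (15 - 32)/(18 - 11) ≡ 30/7 mod 47. 7⁻¹ ≡ 27 (mod 47), so λ ≡ 11.
  x = λ² - 11 - 18 = 121 - 29 ≡ 45; y = λ·(11 - 45) - 32 ≡ 17. → (45, 17)
3B = (45, 17).
Finally 3A + 3B:
(18, 32) + (45, 17). λ = (17 - 32)/(45 - 18) ≡ 32/27 mod 47. 27⁻¹ ≡ 7 (mod 47), so λ ≡ 36.
  x = λ² - 18 - 45 = 1296 - 63 ≡ 11; y = λ·(18 - 11) - 32 ≡ 32. → (11, 32)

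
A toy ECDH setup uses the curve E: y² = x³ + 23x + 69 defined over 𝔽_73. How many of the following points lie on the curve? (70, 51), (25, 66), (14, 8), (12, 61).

(70, 51): 51² ≡ 46, rhs ≡ 46 → on.
(25, 66): 66² ≡ 49, rhs ≡ 63 → off.
(14, 8): 8² ≡ 64, rhs ≡ 69 → off.
(12, 61): 61² ≡ 71, rhs ≡ 29 → off.

1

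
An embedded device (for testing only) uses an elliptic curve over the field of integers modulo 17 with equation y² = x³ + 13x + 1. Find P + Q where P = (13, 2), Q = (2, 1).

(13, 2) + (2, 1). λ = (1 - 2)/(2 - 13) ≡ 16/6 mod 17. 6⁻¹ ≡ 3 (mod 17) since 6·3 = 18 ≡ 1, so λ ≡ 14.
  x = λ² - 13 - 2 = 196 - 15 ≡ 11; y = λ·(13 - 11) - 2 ≡ 9. → (11, 9)

(11, 9)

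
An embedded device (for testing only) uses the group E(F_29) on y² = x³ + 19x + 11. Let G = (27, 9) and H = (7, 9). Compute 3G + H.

(22, 17)

First 3G:
Repeated addition: build up to 3G.
2G: tangent at (27, 9): λ = (3·27² + 19)/(2·9) ≡ 2/18. 18⁻¹ ≡ 21 (mod 29), so λ ≡ 2·21 ≡ 13.
  x = λ² - 27 - 27 = 169 - 54 ≡ 28; y = λ·(27 - 28) - 9 ≡ 7. → (28, 7)
3G: (28, 7) + (27, 9). λ = (9 - 7)/(27 - 28) ≡ 2/28 mod 29. 28⁻¹ ≡ 28 (mod 29), so λ ≡ 27.
  x = λ² - 28 - 27 = 729 - 55 ≡ 7; y = λ·(28 - 7) - 7 ≡ 9. → (7, 9)
3G = (7, 9).
Finally 3G + H:
tangent at (7, 9): λ = (3·7² + 19)/(2·9) ≡ 21/18. 18⁻¹ ≡ 21 (mod 29), so λ ≡ 21·21 ≡ 6.
  x = λ² - 7 - 7 = 36 - 14 ≡ 22; y = λ·(7 - 22) - 9 ≡ 17. → (22, 17)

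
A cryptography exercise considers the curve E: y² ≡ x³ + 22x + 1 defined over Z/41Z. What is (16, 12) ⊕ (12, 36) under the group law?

(8, 22)

(16, 12) + (12, 36). λ = (36 - 12)/(12 - 16) ≡ 24/37 mod 41. 37⁻¹ ≡ 10 (mod 41) since 37·10 = 370 ≡ 1, so λ ≡ 35.
  x = λ² - 16 - 12 = 1225 - 28 ≡ 8; y = λ·(16 - 8) - 12 ≡ 22. → (8, 22)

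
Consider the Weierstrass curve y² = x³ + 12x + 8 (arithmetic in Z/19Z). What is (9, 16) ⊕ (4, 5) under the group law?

(9, 16) + (4, 5). λ = (5 - 16)/(4 - 9) ≡ 8/14 mod 19. 14⁻¹ ≡ 15 (mod 19), so λ ≡ 6.
  x = λ² - 9 - 4 = 36 - 13 ≡ 4; y = λ·(9 - 4) - 16 ≡ 14. → (4, 14)

(4, 14)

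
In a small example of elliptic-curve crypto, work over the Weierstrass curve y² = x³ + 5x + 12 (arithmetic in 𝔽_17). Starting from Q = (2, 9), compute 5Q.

(1, 1)

Repeated addition: build up to 5Q.
2Q: tangent at (2, 9): λ = (3·2² + 5)/(2·9) ≡ 0/1. 1⁻¹ ≡ 1 (mod 17), so λ ≡ 0·1 ≡ 0.
  x = λ² - 2 - 2 = 0 - 4 ≡ 13; y = λ·(2 - 13) - 9 ≡ 8. → (13, 8)
3Q: (13, 8) + (2, 9). λ = (9 - 8)/(2 - 13) ≡ 1/6 mod 17. 6⁻¹ ≡ 3 (mod 17) since 6·3 = 18 ≡ 1, so λ ≡ 3.
  x = λ² - 13 - 2 = 9 - 15 ≡ 11; y = λ·(13 - 11) - 8 ≡ 15. → (11, 15)
4Q: (11, 15) + (2, 9). λ = (9 - 15)/(2 - 11) ≡ 11/8 mod 17. 8⁻¹ ≡ 15 (mod 17) since 8·15 = 120 ≡ 1, so λ ≡ 12.
  x = λ² - 11 - 2 = 144 - 13 ≡ 12; y = λ·(11 - 12) - 15 ≡ 7. → (12, 7)
5Q: (12, 7) + (2, 9). λ = (9 - 7)/(2 - 12) ≡ 2/7 mod 17. 7⁻¹ ≡ 5 (mod 17), so λ ≡ 10.
  x = λ² - 12 - 2 = 100 - 14 ≡ 1; y = λ·(12 - 1) - 7 ≡ 1. → (1, 1)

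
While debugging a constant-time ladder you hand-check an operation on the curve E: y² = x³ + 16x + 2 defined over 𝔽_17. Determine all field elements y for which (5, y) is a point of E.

none

x³ + 16x + 2 = 207 ≡ 3 (mod 17).
3 is a non-residue mod 17; no y exists.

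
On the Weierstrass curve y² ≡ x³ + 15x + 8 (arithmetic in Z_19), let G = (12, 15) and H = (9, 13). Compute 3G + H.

(9, 13)

First 3G:
Repeated addition: build up to 3G.
2G: tangent at (12, 15): λ = (3·12² + 15)/(2·15) ≡ 10/11. 11⁻¹ ≡ 7 (mod 19) since 11·7 = 77 ≡ 1, so λ ≡ 10·7 ≡ 13.
  x = λ² - 12 - 12 = 169 - 24 ≡ 12; y = λ·(12 - 12) - 15 ≡ 4. → (12, 4)
3G: (12, 4) + (12, 15): same x and y₁ ≡ -y₂, so the sum is the point at infinity.
3G = the point at infinity.
Finally 3G + H:
the point at infinity + (9, 13) = (9, 13) (identity).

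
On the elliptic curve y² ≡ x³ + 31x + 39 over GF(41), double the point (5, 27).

tangent at (5, 27): λ = (3·5² + 31)/(2·27) ≡ 24/13. 13⁻¹ ≡ 19 (mod 41) since 13·19 = 247 ≡ 1, so λ ≡ 24·19 ≡ 5.
  x = λ² - 5 - 5 = 25 - 10 ≡ 15; y = λ·(5 - 15) - 27 ≡ 5. → (15, 5)

(15, 5)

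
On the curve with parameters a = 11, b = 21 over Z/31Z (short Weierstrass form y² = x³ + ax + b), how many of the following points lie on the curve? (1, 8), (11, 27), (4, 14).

(1, 8): 8² ≡ 2, rhs ≡ 2 → on.
(11, 27): 27² ≡ 16, rhs ≡ 16 → on.
(4, 14): 14² ≡ 10, rhs ≡ 5 → off.

2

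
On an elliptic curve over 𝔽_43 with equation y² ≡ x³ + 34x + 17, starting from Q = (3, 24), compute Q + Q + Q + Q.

Double-and-add on 4 = (100)₂. Start with Q = (3, 24) for the leading 1-bit.
double: tangent at (3, 24): λ = (3·3² + 34)/(2·24) ≡ 18/5. 5⁻¹ ≡ 26 (mod 43), so λ ≡ 18·26 ≡ 38.
  x = λ² - 3 - 3 = 1444 - 6 ≡ 19; y = λ·(3 - 19) - 24 ≡ 13. → (19, 13)
double: tangent at (19, 13): λ = (3·19² + 34)/(2·13) ≡ 42/26. 26⁻¹ ≡ 5 (mod 43) since 26·5 = 130 ≡ 1, so λ ≡ 42·5 ≡ 38.
  x = λ² - 19 - 19 = 1444 - 38 ≡ 30; y = λ·(19 - 30) - 13 ≡ 42. → (30, 42)

(30, 42)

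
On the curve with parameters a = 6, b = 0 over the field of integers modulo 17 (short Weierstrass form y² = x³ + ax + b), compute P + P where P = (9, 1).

tangent at (9, 1): λ = (3·9² + 6)/(2·1) ≡ 11/2. 2⁻¹ ≡ 9 (mod 17), so λ ≡ 11·9 ≡ 14.
  x = λ² - 9 - 9 = 196 - 18 ≡ 8; y = λ·(9 - 8) - 1 ≡ 13. → (8, 13)

(8, 13)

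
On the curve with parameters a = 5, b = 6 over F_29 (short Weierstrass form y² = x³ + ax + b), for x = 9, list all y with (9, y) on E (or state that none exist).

x³ + 5x + 6 = 780 ≡ 26 (mod 29).
26 is a non-residue mod 29; no y exists.

none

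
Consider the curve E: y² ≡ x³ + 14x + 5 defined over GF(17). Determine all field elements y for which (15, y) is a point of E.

none

x³ + 14x + 5 = 3590 ≡ 3 (mod 17).
3 is a non-residue mod 17; no y exists.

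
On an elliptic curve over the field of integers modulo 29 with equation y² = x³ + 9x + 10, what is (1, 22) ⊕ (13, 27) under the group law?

(19, 14)

(1, 22) + (13, 27). λ = (27 - 22)/(13 - 1) ≡ 5/12 mod 29. 12⁻¹ ≡ 17 (mod 29) since 12·17 = 204 ≡ 1, so λ ≡ 27.
  x = λ² - 1 - 13 = 729 - 14 ≡ 19; y = λ·(1 - 19) - 22 ≡ 14. → (19, 14)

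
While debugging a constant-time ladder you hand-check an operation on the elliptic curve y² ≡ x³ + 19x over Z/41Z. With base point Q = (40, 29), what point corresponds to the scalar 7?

(39, 35)

Repeated addition: build up to 7Q.
2Q: tangent at (40, 29): λ = (3·40² + 19)/(2·29) ≡ 22/17. 17⁻¹ ≡ 29 (mod 41), so λ ≡ 22·29 ≡ 23.
  x = λ² - 40 - 40 = 529 - 80 ≡ 39; y = λ·(40 - 39) - 29 ≡ 35. → (39, 35)
3Q: (39, 35) + (40, 29). λ = (29 - 35)/(40 - 39) ≡ 35/1 mod 41. 1⁻¹ ≡ 1 (mod 41), so λ ≡ 35.
  x = λ² - 39 - 40 = 1225 - 79 ≡ 39; y = λ·(39 - 39) - 35 ≡ 6. → (39, 6)
4Q: (39, 6) + (40, 29). λ = (29 - 6)/(40 - 39) ≡ 23/1 mod 41. 1⁻¹ ≡ 1 (mod 41), so λ ≡ 23.
  x = λ² - 39 - 40 = 529 - 79 ≡ 40; y = λ·(39 - 40) - 6 ≡ 12. → (40, 12)
5Q: (40, 12) + (40, 29): same x and y₁ ≡ -y₂, so the sum is O.
6Q: O + (40, 29) = (40, 29) (identity).
7Q: tangent at (40, 29): λ = (3·40² + 19)/(2·29) ≡ 22/17. 17⁻¹ ≡ 29 (mod 41), so λ ≡ 22·29 ≡ 23.
  x = λ² - 40 - 40 = 529 - 80 ≡ 39; y = λ·(40 - 39) - 29 ≡ 35. → (39, 35)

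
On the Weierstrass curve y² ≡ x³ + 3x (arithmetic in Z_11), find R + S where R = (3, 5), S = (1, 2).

(1, 9)

(3, 5) + (1, 2). λ = (2 - 5)/(1 - 3) ≡ 8/9 mod 11. 9⁻¹ ≡ 5 (mod 11) since 9·5 = 45 ≡ 1, so λ ≡ 7.
  x = λ² - 3 - 1 = 49 - 4 ≡ 1; y = λ·(3 - 1) - 5 ≡ 9. → (1, 9)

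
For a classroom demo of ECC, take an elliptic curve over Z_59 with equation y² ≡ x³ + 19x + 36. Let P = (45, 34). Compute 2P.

tangent at (45, 34): λ = (3·45² + 19)/(2·34) ≡ 17/9. 9⁻¹ ≡ 46 (mod 59) since 9·46 = 414 ≡ 1, so λ ≡ 17·46 ≡ 15.
  x = λ² - 45 - 45 = 225 - 90 ≡ 17; y = λ·(45 - 17) - 34 ≡ 32. → (17, 32)

(17, 32)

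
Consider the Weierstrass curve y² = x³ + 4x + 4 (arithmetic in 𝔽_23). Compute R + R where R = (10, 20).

(12, 20)

tangent at (10, 20): λ = (3·10² + 4)/(2·20) ≡ 5/17. 17⁻¹ ≡ 19 (mod 23), so λ ≡ 5·19 ≡ 3.
  x = λ² - 10 - 10 = 9 - 20 ≡ 12; y = λ·(10 - 12) - 20 ≡ 20. → (12, 20)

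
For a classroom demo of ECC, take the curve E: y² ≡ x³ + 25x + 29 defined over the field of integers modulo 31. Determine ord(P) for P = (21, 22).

2P: tangent at (21, 22): λ = (3·21² + 25)/(2·22) ≡ 15/13. 13⁻¹ ≡ 12 (mod 31), so λ ≡ 15·12 ≡ 25.
  x = λ² - 21 - 21 = 625 - 42 ≡ 25; y = λ·(21 - 25) - 22 ≡ 2. → (25, 2)
3P: (25, 2) + (21, 22). λ = (22 - 2)/(21 - 25) ≡ 20/27 mod 31. 27⁻¹ ≡ 23 (mod 31), so λ ≡ 26.
  x = λ² - 25 - 21 = 676 - 46 ≡ 10; y = λ·(25 - 10) - 2 ≡ 16. → (10, 16)
4P: (10, 16) + (21, 22). λ = (22 - 16)/(21 - 10) ≡ 6/11 mod 31. 11⁻¹ ≡ 17 (mod 31) since 11·17 = 187 ≡ 1, so λ ≡ 9.
  x = λ² - 10 - 21 = 81 - 31 ≡ 19; y = λ·(10 - 19) - 16 ≡ 27. → (19, 27)
5P: (19, 27) + (21, 22). λ = (22 - 27)/(21 - 19) ≡ 26/2 mod 31. 2⁻¹ ≡ 16 (mod 31) since 2·16 = 32 ≡ 1, so λ ≡ 13.
  x = λ² - 19 - 21 = 169 - 40 ≡ 5; y = λ·(19 - 5) - 27 ≡ 0. → (5, 0)
6P: (5, 0) + (21, 22). λ = (22 - 0)/(21 - 5) ≡ 22/16 mod 31. 16⁻¹ ≡ 2 (mod 31), so λ ≡ 13.
  x = λ² - 5 - 21 = 169 - 26 ≡ 19; y = λ·(5 - 19) - 0 ≡ 4. → (19, 4)
7P: (19, 4) + (21, 22). λ = (22 - 4)/(21 - 19) ≡ 18/2 mod 31. 2⁻¹ ≡ 16 (mod 31), so λ ≡ 9.
  x = λ² - 19 - 21 = 81 - 40 ≡ 10; y = λ·(19 - 10) - 4 ≡ 15. → (10, 15)
8P: (10, 15) + (21, 22). λ = (22 - 15)/(21 - 10) ≡ 7/11 mod 31. 11⁻¹ ≡ 17 (mod 31), so λ ≡ 26.
  x = λ² - 10 - 21 = 676 - 31 ≡ 25; y = λ·(10 - 25) - 15 ≡ 29. → (25, 29)
9P: (25, 29) + (21, 22). λ = (22 - 29)/(21 - 25) ≡ 24/27 mod 31. 27⁻¹ ≡ 23 (mod 31), so λ ≡ 25.
  x = λ² - 25 - 21 = 625 - 46 ≡ 21; y = λ·(25 - 21) - 29 ≡ 9. → (21, 9)
10P: (21, 9) + (21, 22): same x and y₁ ≡ -y₂, so the sum is 𝒪.
10P = 𝒪, so the order is 10.

10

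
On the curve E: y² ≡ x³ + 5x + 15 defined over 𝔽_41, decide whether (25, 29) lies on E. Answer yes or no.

yes

y² = 29² ≡ 21; x³ + 5x + 15 = 15765 ≡ 21 (mod 41). 21 = 21.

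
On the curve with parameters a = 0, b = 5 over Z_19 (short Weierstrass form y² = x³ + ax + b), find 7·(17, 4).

(11, 14)

Write Q = (17, 4).
Repeated addition: build up to 7Q.
2Q: tangent at (17, 4): λ = (3·17² + 0)/(2·4) ≡ 12/8. 8⁻¹ ≡ 12 (mod 19) since 8·12 = 96 ≡ 1, so λ ≡ 12·12 ≡ 11.
  x = λ² - 17 - 17 = 121 - 34 ≡ 11; y = λ·(17 - 11) - 4 ≡ 5. → (11, 5)
3Q: (11, 5) + (17, 4). λ = (4 - 5)/(17 - 11) ≡ 18/6 mod 19. 6⁻¹ ≡ 16 (mod 19), so λ ≡ 3.
  x = λ² - 11 - 17 = 9 - 28 ≡ 0; y = λ·(11 - 0) - 5 ≡ 9. → (0, 9)
4Q: (0, 9) + (17, 4). λ = (4 - 9)/(17 - 0) ≡ 14/17 mod 19. 17⁻¹ ≡ 9 (mod 19), so λ ≡ 12.
  x = λ² - 0 - 17 = 144 - 17 ≡ 13; y = λ·(0 - 13) - 9 ≡ 6. → (13, 6)
5Q: (13, 6) + (17, 4). λ = (4 - 6)/(17 - 13) ≡ 17/4 mod 19. 4⁻¹ ≡ 5 (mod 19) since 4·5 = 20 ≡ 1, so λ ≡ 9.
  x = λ² - 13 - 17 = 81 - 30 ≡ 13; y = λ·(13 - 13) - 6 ≡ 13. → (13, 13)
6Q: (13, 13) + (17, 4). λ = (4 - 13)/(17 - 13) ≡ 10/4 mod 19. 4⁻¹ ≡ 5 (mod 19) since 4·5 = 20 ≡ 1, so λ ≡ 12.
  x = λ² - 13 - 17 = 144 - 30 ≡ 0; y = λ·(13 - 0) - 13 ≡ 10. → (0, 10)
7Q: (0, 10) + (17, 4). λ = (4 - 10)/(17 - 0) ≡ 13/17 mod 19. 17⁻¹ ≡ 9 (mod 19), so λ ≡ 3.
  x = λ² - 0 - 17 = 9 - 17 ≡ 11; y = λ·(0 - 11) - 10 ≡ 14. → (11, 14)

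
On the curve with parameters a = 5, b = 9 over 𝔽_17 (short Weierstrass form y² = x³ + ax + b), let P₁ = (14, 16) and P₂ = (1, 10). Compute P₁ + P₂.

(14, 16) + (1, 10). λ = (10 - 16)/(1 - 14) ≡ 11/4 mod 17. 4⁻¹ ≡ 13 (mod 17) since 4·13 = 52 ≡ 1, so λ ≡ 7.
  x = λ² - 14 - 1 = 49 - 15 ≡ 0; y = λ·(14 - 0) - 16 ≡ 14. → (0, 14)

(0, 14)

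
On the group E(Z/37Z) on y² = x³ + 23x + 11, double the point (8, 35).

tangent at (8, 35): λ = (3·8² + 23)/(2·35) ≡ 30/33. 33⁻¹ ≡ 9 (mod 37) since 33·9 = 297 ≡ 1, so λ ≡ 30·9 ≡ 11.
  x = λ² - 8 - 8 = 121 - 16 ≡ 31; y = λ·(8 - 31) - 35 ≡ 8. → (31, 8)

(31, 8)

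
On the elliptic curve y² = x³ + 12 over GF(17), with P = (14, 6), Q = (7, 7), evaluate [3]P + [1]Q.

(1, 9)

First 3P:
Repeated addition: build up to 3P.
2P: tangent at (14, 6): λ = (3·14² + 0)/(2·6) ≡ 10/12. 12⁻¹ ≡ 10 (mod 17), so λ ≡ 10·10 ≡ 15.
  x = λ² - 14 - 14 = 225 - 28 ≡ 10; y = λ·(14 - 10) - 6 ≡ 3. → (10, 3)
3P: (10, 3) + (14, 6). λ = (6 - 3)/(14 - 10) ≡ 3/4 mod 17. 4⁻¹ ≡ 13 (mod 17) since 4·13 = 52 ≡ 1, so λ ≡ 5.
  x = λ² - 10 - 14 = 25 - 24 ≡ 1; y = λ·(10 - 1) - 3 ≡ 8. → (1, 8)
3P = (1, 8).
Finally 3P + Q:
(1, 8) + (7, 7). λ = (7 - 8)/(7 - 1) ≡ 16/6 mod 17. 6⁻¹ ≡ 3 (mod 17) since 6·3 = 18 ≡ 1, so λ ≡ 14.
  x = λ² - 1 - 7 = 196 - 8 ≡ 1; y = λ·(1 - 1) - 8 ≡ 9. → (1, 9)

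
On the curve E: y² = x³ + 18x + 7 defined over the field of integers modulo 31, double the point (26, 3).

tangent at (26, 3): λ = (3·26² + 18)/(2·3) ≡ 0/6. 6⁻¹ ≡ 26 (mod 31) since 6·26 = 156 ≡ 1, so λ ≡ 0·26 ≡ 0.
  x = λ² - 26 - 26 = 0 - 52 ≡ 10; y = λ·(26 - 10) - 3 ≡ 28. → (10, 28)

(10, 28)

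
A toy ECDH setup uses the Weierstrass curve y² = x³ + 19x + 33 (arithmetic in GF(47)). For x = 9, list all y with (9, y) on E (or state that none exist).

none

x³ + 19x + 33 = 933 ≡ 40 (mod 47).
40 is a non-residue mod 47; no y exists.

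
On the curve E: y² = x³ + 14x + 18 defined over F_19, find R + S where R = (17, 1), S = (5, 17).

(17, 1) + (5, 17). λ = (17 - 1)/(5 - 17) ≡ 16/7 mod 19. 7⁻¹ ≡ 11 (mod 19), so λ ≡ 5.
  x = λ² - 17 - 5 = 25 - 22 ≡ 3; y = λ·(17 - 3) - 1 ≡ 12. → (3, 12)

(3, 12)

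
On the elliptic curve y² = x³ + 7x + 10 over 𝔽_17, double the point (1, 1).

tangent at (1, 1): λ = (3·1² + 7)/(2·1) ≡ 10/2. 2⁻¹ ≡ 9 (mod 17), so λ ≡ 10·9 ≡ 5.
  x = λ² - 1 - 1 = 25 - 2 ≡ 6; y = λ·(1 - 6) - 1 ≡ 8. → (6, 8)

(6, 8)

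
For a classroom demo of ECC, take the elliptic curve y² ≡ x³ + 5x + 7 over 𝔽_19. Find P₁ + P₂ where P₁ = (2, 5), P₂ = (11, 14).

(7, 9)

(2, 5) + (11, 14). λ = (14 - 5)/(11 - 2) ≡ 9/9 mod 19. 9⁻¹ ≡ 17 (mod 19) since 9·17 = 153 ≡ 1, so λ ≡ 1.
  x = λ² - 2 - 11 = 1 - 13 ≡ 7; y = λ·(2 - 7) - 5 ≡ 9. → (7, 9)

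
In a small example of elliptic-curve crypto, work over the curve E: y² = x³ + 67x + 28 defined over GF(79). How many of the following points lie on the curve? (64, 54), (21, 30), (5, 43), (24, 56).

3

(64, 54): 54² ≡ 72, rhs ≡ 72 → on.
(21, 30): 30² ≡ 31, rhs ≡ 31 → on.
(5, 43): 43² ≡ 32, rhs ≡ 14 → off.
(24, 56): 56² ≡ 55, rhs ≡ 55 → on.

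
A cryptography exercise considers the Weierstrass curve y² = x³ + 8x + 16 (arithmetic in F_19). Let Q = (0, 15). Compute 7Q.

(17, 12)

Repeated addition: build up to 7Q.
2Q: tangent at (0, 15): λ = (3·0² + 8)/(2·15) ≡ 8/11. 11⁻¹ ≡ 7 (mod 19), so λ ≡ 8·7 ≡ 18.
  x = λ² - 0 - 0 = 324 - 0 ≡ 1; y = λ·(0 - 1) - 15 ≡ 5. → (1, 5)
3Q: (1, 5) + (0, 15). λ = (15 - 5)/(0 - 1) ≡ 10/18 mod 19. 18⁻¹ ≡ 18 (mod 19), so λ ≡ 9.
  x = λ² - 1 - 0 = 81 - 1 ≡ 4; y = λ·(1 - 4) - 5 ≡ 6. → (4, 6)
4Q: (4, 6) + (0, 15). λ = (15 - 6)/(0 - 4) ≡ 9/15 mod 19. 15⁻¹ ≡ 14 (mod 19), so λ ≡ 12.
  x = λ² - 4 - 0 = 144 - 4 ≡ 7; y = λ·(4 - 7) - 6 ≡ 15. → (7, 15)
5Q: (7, 15) + (0, 15). λ = (15 - 15)/(0 - 7) ≡ 0/12 mod 19. 12⁻¹ ≡ 8 (mod 19), so λ ≡ 0.
  x = λ² - 7 - 0 = 0 - 7 ≡ 12; y = λ·(7 - 12) - 15 ≡ 4. → (12, 4)
6Q: (12, 4) + (0, 15). λ = (15 - 4)/(0 - 12) ≡ 11/7 mod 19. 7⁻¹ ≡ 11 (mod 19) since 7·11 = 77 ≡ 1, so λ ≡ 7.
  x = λ² - 12 - 0 = 49 - 12 ≡ 18; y = λ·(12 - 18) - 4 ≡ 11. → (18, 11)
7Q: (18, 11) + (0, 15). λ = (15 - 11)/(0 - 18) ≡ 4/1 mod 19. 1⁻¹ ≡ 1 (mod 19) since 1·1 = 1 ≡ 1, so λ ≡ 4.
  x = λ² - 18 - 0 = 16 - 18 ≡ 17; y = λ·(18 - 17) - 11 ≡ 12. → (17, 12)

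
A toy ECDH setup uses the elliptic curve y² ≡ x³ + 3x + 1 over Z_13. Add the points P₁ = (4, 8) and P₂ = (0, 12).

(4, 8) + (0, 12). λ = (12 - 8)/(0 - 4) ≡ 4/9 mod 13. 9⁻¹ ≡ 3 (mod 13), so λ ≡ 12.
  x = λ² - 4 - 0 = 144 - 4 ≡ 10; y = λ·(4 - 10) - 8 ≡ 11. → (10, 11)

(10, 11)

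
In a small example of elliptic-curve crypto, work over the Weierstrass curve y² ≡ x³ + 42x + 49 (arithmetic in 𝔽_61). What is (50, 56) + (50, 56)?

(0, 54)

tangent at (50, 56): λ = (3·50² + 42)/(2·56) ≡ 39/51. 51⁻¹ ≡ 6 (mod 61), so λ ≡ 39·6 ≡ 51.
  x = λ² - 50 - 50 = 2601 - 100 ≡ 0; y = λ·(50 - 0) - 56 ≡ 54. → (0, 54)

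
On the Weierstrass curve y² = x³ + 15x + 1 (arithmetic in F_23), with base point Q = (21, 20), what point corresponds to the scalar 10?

Repeated addition: build up to 10Q.
2Q: tangent at (21, 20): λ = (3·21² + 15)/(2·20) ≡ 4/17. 17⁻¹ ≡ 19 (mod 23), so λ ≡ 4·19 ≡ 7.
  x = λ² - 21 - 21 = 49 - 42 ≡ 7; y = λ·(21 - 7) - 20 ≡ 9. → (7, 9)
3Q: (7, 9) + (21, 20). λ = (20 - 9)/(21 - 7) ≡ 11/14 mod 23. 14⁻¹ ≡ 5 (mod 23) since 14·5 = 70 ≡ 1, so λ ≡ 9.
  x = λ² - 7 - 21 = 81 - 28 ≡ 7; y = λ·(7 - 7) - 9 ≡ 14. → (7, 14)
4Q: (7, 14) + (21, 20). λ = (20 - 14)/(21 - 7) ≡ 6/14 mod 23. 14⁻¹ ≡ 5 (mod 23), so λ ≡ 7.
  x = λ² - 7 - 21 = 49 - 28 ≡ 21; y = λ·(7 - 21) - 14 ≡ 3. → (21, 3)
5Q: (21, 3) + (21, 20): same x and y₁ ≡ -y₂, so the sum is 𝒪.
6Q: 𝒪 + (21, 20) = (21, 20) (identity).
7Q: tangent at (21, 20): λ = (3·21² + 15)/(2·20) ≡ 4/17. 17⁻¹ ≡ 19 (mod 23), so λ ≡ 4·19 ≡ 7.
  x = λ² - 21 - 21 = 49 - 42 ≡ 7; y = λ·(21 - 7) - 20 ≡ 9. → (7, 9)
8Q: (7, 9) + (21, 20). λ = (20 - 9)/(21 - 7) ≡ 11/14 mod 23. 14⁻¹ ≡ 5 (mod 23) since 14·5 = 70 ≡ 1, so λ ≡ 9.
  x = λ² - 7 - 21 = 81 - 28 ≡ 7; y = λ·(7 - 7) - 9 ≡ 14. → (7, 14)
9Q: (7, 14) + (21, 20). λ = (20 - 14)/(21 - 7) ≡ 6/14 mod 23. 14⁻¹ ≡ 5 (mod 23) since 14·5 = 70 ≡ 1, so λ ≡ 7.
  x = λ² - 7 - 21 = 49 - 28 ≡ 21; y = λ·(7 - 21) - 14 ≡ 3. → (21, 3)
10Q: (21, 3) + (21, 20): same x and y₁ ≡ -y₂, so the sum is 𝒪.

O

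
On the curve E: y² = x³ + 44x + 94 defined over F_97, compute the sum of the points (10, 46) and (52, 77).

(10, 46) + (52, 77). λ = (77 - 46)/(52 - 10) ≡ 31/42 mod 97. 42⁻¹ ≡ 67 (mod 97), so λ ≡ 40.
  x = λ² - 10 - 52 = 1600 - 62 ≡ 83; y = λ·(10 - 83) - 46 ≡ 41. → (83, 41)

(83, 41)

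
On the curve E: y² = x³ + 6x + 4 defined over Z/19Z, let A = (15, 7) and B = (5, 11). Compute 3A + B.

First 3A:
Repeated addition: build up to 3A.
2A: tangent at (15, 7): λ = (3·15² + 6)/(2·7) ≡ 16/14. 14⁻¹ ≡ 15 (mod 19), so λ ≡ 16·15 ≡ 12.
  x = λ² - 15 - 15 = 144 - 30 ≡ 0; y = λ·(15 - 0) - 7 ≡ 2. → (0, 2)
3A: (0, 2) + (15, 7). λ = (7 - 2)/(15 - 0) ≡ 5/15 mod 19. 15⁻¹ ≡ 14 (mod 19), so λ ≡ 13.
  x = λ² - 0 - 15 = 169 - 15 ≡ 2; y = λ·(0 - 2) - 2 ≡ 10. → (2, 10)
3A = (2, 10).
Finally 3A + B:
(2, 10) + (5, 11). λ = (11 - 10)/(5 - 2) ≡ 1/3 mod 19. 3⁻¹ ≡ 13 (mod 19), so λ ≡ 13.
  x = λ² - 2 - 5 = 169 - 7 ≡ 10; y = λ·(2 - 10) - 10 ≡ 0. → (10, 0)

(10, 0)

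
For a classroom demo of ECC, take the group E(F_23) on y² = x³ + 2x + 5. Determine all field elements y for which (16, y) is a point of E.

x³ + 2x + 5 = 4133 ≡ 16 (mod 23).
Square roots of 16 mod 23: 4 and 19 (since 4² = 16 ≡ 16).

4, 19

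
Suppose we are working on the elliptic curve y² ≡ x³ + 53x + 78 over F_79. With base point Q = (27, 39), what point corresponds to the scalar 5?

Repeated addition: build up to 5Q.
2Q: tangent at (27, 39): λ = (3·27² + 53)/(2·39) ≡ 28/78. 78⁻¹ ≡ 78 (mod 79), so λ ≡ 28·78 ≡ 51.
  x = λ² - 27 - 27 = 2601 - 54 ≡ 19; y = λ·(27 - 19) - 39 ≡ 53. → (19, 53)
3Q: (19, 53) + (27, 39). λ = (39 - 53)/(27 - 19) ≡ 65/8 mod 79. 8⁻¹ ≡ 10 (mod 79), so λ ≡ 18.
  x = λ² - 19 - 27 = 324 - 46 ≡ 41; y = λ·(19 - 41) - 53 ≡ 25. → (41, 25)
4Q: (41, 25) + (27, 39). λ = (39 - 25)/(27 - 41) ≡ 14/65 mod 79. 65⁻¹ ≡ 62 (mod 79), so λ ≡ 78.
  x = λ² - 41 - 27 = 6084 - 68 ≡ 12; y = λ·(41 - 12) - 25 ≡ 25. → (12, 25)
5Q: (12, 25) + (27, 39). λ = (39 - 25)/(27 - 12) ≡ 14/15 mod 79. 15⁻¹ ≡ 58 (mod 79) since 15·58 = 870 ≡ 1, so λ ≡ 22.
  x = λ² - 12 - 27 = 484 - 39 ≡ 50; y = λ·(12 - 50) - 25 ≡ 8. → (50, 8)

(50, 8)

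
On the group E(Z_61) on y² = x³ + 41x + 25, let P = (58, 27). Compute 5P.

(27, 40)

Double-and-add on 5 = (101)₂. Start with P = (58, 27) for the leading 1-bit.
double: tangent at (58, 27): λ = (3·58² + 41)/(2·27) ≡ 7/54. 54⁻¹ ≡ 26 (mod 61) since 54·26 = 1404 ≡ 1, so λ ≡ 7·26 ≡ 60.
  x = λ² - 58 - 58 = 3600 - 116 ≡ 7; y = λ·(58 - 7) - 27 ≡ 44. → (7, 44)
double: tangent at (7, 44): λ = (3·7² + 41)/(2·44) ≡ 5/27. 27⁻¹ ≡ 52 (mod 61) since 27·52 = 1404 ≡ 1, so λ ≡ 5·52 ≡ 16.
  x = λ² - 7 - 7 = 256 - 14 ≡ 59; y = λ·(7 - 59) - 44 ≡ 39. → (59, 39)
add P: (59, 39) + (58, 27). λ = (27 - 39)/(58 - 59) ≡ 49/60 mod 61. 60⁻¹ ≡ 60 (mod 61), so λ ≡ 12.
  x = λ² - 59 - 58 = 144 - 117 ≡ 27; y = λ·(59 - 27) - 39 ≡ 40. → (27, 40)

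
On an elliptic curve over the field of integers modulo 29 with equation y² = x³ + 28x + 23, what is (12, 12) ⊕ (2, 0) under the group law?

(12, 12) + (2, 0). λ = (0 - 12)/(2 - 12) ≡ 17/19 mod 29. 19⁻¹ ≡ 26 (mod 29) since 19·26 = 494 ≡ 1, so λ ≡ 7.
  x = λ² - 12 - 2 = 49 - 14 ≡ 6; y = λ·(12 - 6) - 12 ≡ 1. → (6, 1)

(6, 1)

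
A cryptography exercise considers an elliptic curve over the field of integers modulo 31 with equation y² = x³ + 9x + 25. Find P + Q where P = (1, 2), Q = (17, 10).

(21, 19)

(1, 2) + (17, 10). λ = (10 - 2)/(17 - 1) ≡ 8/16 mod 31. 16⁻¹ ≡ 2 (mod 31), so λ ≡ 16.
  x = λ² - 1 - 17 = 256 - 18 ≡ 21; y = λ·(1 - 21) - 2 ≡ 19. → (21, 19)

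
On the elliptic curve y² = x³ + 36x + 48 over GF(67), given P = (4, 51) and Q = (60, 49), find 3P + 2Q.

(11, 10)

First 3P:
Repeated addition: build up to 3P.
2P: tangent at (4, 51): λ = (3·4² + 36)/(2·51) ≡ 17/35. 35⁻¹ ≡ 23 (mod 67), so λ ≡ 17·23 ≡ 56.
  x = λ² - 4 - 4 = 3136 - 8 ≡ 46; y = λ·(4 - 46) - 51 ≡ 9. → (46, 9)
3P: (46, 9) + (4, 51). λ = (51 - 9)/(4 - 46) ≡ 42/25 mod 67. 25⁻¹ ≡ 59 (mod 67) since 25·59 = 1475 ≡ 1, so λ ≡ 66.
  x = λ² - 46 - 4 = 4356 - 50 ≡ 18; y = λ·(46 - 18) - 9 ≡ 30. → (18, 30)
3P = (18, 30).
Next 2Q:
Repeated addition: build up to 2Q.
2Q: tangent at (60, 49): λ = (3·60² + 36)/(2·49) ≡ 49/31. 31⁻¹ ≡ 13 (mod 67), so λ ≡ 49·13 ≡ 34.
  x = λ² - 60 - 60 = 1156 - 120 ≡ 31; y = λ·(60 - 31) - 49 ≡ 66. → (31, 66)
2Q = (31, 66).
Finally 3P + 2Q:
(18, 30) + (31, 66). λ = (66 - 30)/(31 - 18) ≡ 36/13 mod 67. 13⁻¹ ≡ 31 (mod 67) since 13·31 = 403 ≡ 1, so λ ≡ 44.
  x = λ² - 18 - 31 = 1936 - 49 ≡ 11; y = λ·(18 - 11) - 30 ≡ 10. → (11, 10)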